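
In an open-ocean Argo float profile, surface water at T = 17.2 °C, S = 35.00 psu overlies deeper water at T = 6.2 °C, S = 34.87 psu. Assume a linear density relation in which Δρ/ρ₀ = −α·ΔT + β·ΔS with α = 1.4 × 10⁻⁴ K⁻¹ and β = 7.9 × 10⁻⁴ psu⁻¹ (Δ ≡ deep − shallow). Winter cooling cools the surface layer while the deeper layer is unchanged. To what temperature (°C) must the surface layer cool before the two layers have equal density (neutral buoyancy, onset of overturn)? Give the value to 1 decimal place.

6.9 °C

Neutral buoyancy requires Δρ = 0, i.e. −α(T_deep − T_surf′) + β(S_deep − S_surf) = 0.
T_surf′ = T_deep − (β/α)·ΔS = 6.2 − (7.9 × 10⁻⁴/1.4 × 10⁻⁴)·(-0.13) = 6.934 °C.
Cooling required: 17.2 − (6.934) = 10.266 °C.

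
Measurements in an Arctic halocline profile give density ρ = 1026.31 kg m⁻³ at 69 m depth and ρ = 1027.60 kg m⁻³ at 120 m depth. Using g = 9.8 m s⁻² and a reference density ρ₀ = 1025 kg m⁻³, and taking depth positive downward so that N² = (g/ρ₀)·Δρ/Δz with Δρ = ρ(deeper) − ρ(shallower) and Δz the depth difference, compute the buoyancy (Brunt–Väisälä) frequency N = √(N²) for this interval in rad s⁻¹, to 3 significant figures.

0.0156 rad s⁻¹

Δρ = 1027.60 − 1026.31 = 1.29 kg m⁻³ over Δz = 120 − 69 = 51 m.
N² = (9.8/1025) × (1.29/51) = 2.4184 × 10⁻⁴ s⁻².
N = √(2.4184 × 10⁻⁴) = 0.015551 rad s⁻¹ ≈ 0.0156 rad s⁻¹.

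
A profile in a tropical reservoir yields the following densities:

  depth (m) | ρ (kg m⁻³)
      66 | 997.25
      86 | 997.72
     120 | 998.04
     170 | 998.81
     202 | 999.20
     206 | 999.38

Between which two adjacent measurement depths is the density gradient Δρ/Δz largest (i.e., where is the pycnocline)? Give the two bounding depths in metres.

Compute the density gradient over each adjacent pair:
  66–86 m: Δρ/Δz = 0.47/20 = 0.024 kg m⁻⁴
  86–120 m: Δρ/Δz = 0.32/34 = 9.4 × 10⁻³ kg m⁻⁴
  120–170 m: Δρ/Δz = 0.77/50 = 0.015 kg m⁻⁴
  170–202 m: Δρ/Δz = 0.39/32 = 0.012 kg m⁻⁴
  202–206 m: Δρ/Δz = 0.18/4 = 0.045 kg m⁻⁴
The largest gradient is in the 202–206 m interval — the pycnocline.

202–206 m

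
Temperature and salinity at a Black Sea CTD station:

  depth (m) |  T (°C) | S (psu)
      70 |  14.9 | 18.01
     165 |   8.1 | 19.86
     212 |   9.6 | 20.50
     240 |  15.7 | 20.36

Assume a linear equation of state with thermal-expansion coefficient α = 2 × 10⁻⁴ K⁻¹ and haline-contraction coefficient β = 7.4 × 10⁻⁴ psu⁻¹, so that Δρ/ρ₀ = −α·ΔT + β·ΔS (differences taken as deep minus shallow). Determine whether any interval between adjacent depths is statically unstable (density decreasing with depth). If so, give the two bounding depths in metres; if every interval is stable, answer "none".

212–240 m

Evaluate Δρ/ρ₀ = −αΔT + βΔS across each adjacent pair:
  70–165 m: −αΔT+βΔS = −(2 × 10⁻⁴)(-6.8)+(7.4 × 10⁻⁴)(+1.85) = 2.7 × 10⁻³ → stable
  165–212 m: −αΔT+βΔS = −(2 × 10⁻⁴)(+1.5)+(7.4 × 10⁻⁴)(+0.64) = 1.7 × 10⁻⁴ → stable
  212–240 m: −αΔT+βΔS = −(2 × 10⁻⁴)(+6.1)+(7.4 × 10⁻⁴)(-0.14) = -1.3 × 10⁻³ → UNSTABLE
The 212–240 m interval has Δρ < 0: lighter water underlies denser water.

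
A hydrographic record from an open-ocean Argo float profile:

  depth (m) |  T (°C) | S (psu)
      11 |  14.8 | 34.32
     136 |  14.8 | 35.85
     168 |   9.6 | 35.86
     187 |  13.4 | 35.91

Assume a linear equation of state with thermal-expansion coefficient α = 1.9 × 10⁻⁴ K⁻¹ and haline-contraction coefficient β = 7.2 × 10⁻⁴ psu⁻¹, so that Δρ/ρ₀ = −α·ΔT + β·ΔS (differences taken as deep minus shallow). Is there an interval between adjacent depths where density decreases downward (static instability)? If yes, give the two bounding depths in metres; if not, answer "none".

Evaluate Δρ/ρ₀ = −αΔT + βΔS across each adjacent pair:
  11–136 m: −αΔT+βΔS = −(1.9 × 10⁻⁴)(+0.0)+(7.2 × 10⁻⁴)(+1.53) = 1.1 × 10⁻³ → stable
  136–168 m: −αΔT+βΔS = −(1.9 × 10⁻⁴)(-5.2)+(7.2 × 10⁻⁴)(+0.01) = 1.0 × 10⁻³ → stable
  168–187 m: −αΔT+βΔS = −(1.9 × 10⁻⁴)(+3.8)+(7.2 × 10⁻⁴)(+0.05) = -6.9 × 10⁻⁴ → UNSTABLE
The 168–187 m interval has Δρ < 0: lighter water underlies denser water.

168–187 m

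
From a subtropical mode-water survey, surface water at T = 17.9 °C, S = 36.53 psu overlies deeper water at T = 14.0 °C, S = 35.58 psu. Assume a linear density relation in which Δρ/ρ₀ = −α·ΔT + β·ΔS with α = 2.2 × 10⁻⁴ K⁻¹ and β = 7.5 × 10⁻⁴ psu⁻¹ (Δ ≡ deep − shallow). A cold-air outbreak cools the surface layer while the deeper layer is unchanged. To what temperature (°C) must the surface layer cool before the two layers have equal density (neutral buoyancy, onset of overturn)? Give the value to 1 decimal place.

17.2 °C

Neutral buoyancy requires Δρ = 0, i.e. −α(T_deep − T_surf′) + β(S_deep − S_surf) = 0.
T_surf′ = T_deep − (β/α)·ΔS = 14.0 − (7.5 × 10⁻⁴/2.2 × 10⁻⁴)·(-0.95) = 17.239 °C.
Cooling required: 17.9 − (17.239) = 0.661 °C.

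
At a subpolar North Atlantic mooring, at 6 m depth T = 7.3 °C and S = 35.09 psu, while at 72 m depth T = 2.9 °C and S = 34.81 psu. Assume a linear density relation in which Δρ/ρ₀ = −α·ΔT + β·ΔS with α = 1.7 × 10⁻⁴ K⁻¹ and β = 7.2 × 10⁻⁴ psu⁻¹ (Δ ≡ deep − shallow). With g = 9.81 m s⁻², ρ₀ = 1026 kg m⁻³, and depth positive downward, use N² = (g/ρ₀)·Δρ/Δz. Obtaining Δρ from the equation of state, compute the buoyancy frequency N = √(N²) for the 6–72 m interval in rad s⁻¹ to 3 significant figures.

ΔT = -4.4 K, ΔS = -0.28 psu (deep − shallow).
Δρ/ρ₀ = −αΔT + βΔS = 7.48 × 10⁻⁴ − 2.016 × 10⁻⁴ = 5.464 × 10⁻⁴, so Δρ ≈ 0.5606 kg m⁻³.
N² = (g/ρ₀)·Δρ/Δz = g·(Δρ/ρ₀)/Δz = 9.81 × 5.464 × 10⁻⁴ / 66 = 8.1215 × 10⁻⁵ s⁻².
N = √(8.1215 × 10⁻⁵) = 9.0119 × 10⁻³ rad s⁻¹ ≈ 9.01 × 10⁻³ rad s⁻¹.

9.01 × 10⁻³ rad s⁻¹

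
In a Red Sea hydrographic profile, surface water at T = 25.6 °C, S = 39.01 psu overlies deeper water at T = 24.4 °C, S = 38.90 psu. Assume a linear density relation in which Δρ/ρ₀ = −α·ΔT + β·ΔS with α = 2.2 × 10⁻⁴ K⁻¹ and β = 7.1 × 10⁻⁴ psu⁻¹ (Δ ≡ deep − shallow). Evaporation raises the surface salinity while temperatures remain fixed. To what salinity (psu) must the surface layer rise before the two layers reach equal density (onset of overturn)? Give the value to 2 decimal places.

39.27 psu

Neutral buoyancy requires −α(T_deep − T_surf) + β(S_deep − S_surf′) = 0.
S_surf′ = S_deep − (α/β)·ΔT = 38.90 − (2.2 × 10⁻⁴/7.1 × 10⁻⁴)·(-1.2) = 39.2718 psu.
Increase required: 39.2718 − 39.01 = 0.2618 psu.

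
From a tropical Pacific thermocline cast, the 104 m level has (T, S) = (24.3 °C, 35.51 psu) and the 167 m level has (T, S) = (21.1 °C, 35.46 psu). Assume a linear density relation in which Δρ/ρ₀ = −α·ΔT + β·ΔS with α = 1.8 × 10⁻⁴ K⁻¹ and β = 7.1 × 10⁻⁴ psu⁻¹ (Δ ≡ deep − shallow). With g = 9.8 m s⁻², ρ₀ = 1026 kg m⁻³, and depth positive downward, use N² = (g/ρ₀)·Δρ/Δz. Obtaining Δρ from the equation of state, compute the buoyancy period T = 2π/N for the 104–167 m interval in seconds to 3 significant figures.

ΔT = -3.2 K, ΔS = -0.05 psu (deep − shallow).
Δρ/ρ₀ = −αΔT + βΔS = 5.76 × 10⁻⁴ − 3.55 × 10⁻⁵ = 5.405 × 10⁻⁴, so Δρ ≈ 0.5546 kg m⁻³.
N² = (g/ρ₀)·Δρ/Δz = g·(Δρ/ρ₀)/Δz = 9.8 × 5.405 × 10⁻⁴ / 63 = 8.4078 × 10⁻⁵ s⁻².
N = √(8.4078 × 10⁻⁵) = 9.1694 × 10⁻³ rad s⁻¹ → T = 2π/N = 685.23 s ≈ 685 s.

685 s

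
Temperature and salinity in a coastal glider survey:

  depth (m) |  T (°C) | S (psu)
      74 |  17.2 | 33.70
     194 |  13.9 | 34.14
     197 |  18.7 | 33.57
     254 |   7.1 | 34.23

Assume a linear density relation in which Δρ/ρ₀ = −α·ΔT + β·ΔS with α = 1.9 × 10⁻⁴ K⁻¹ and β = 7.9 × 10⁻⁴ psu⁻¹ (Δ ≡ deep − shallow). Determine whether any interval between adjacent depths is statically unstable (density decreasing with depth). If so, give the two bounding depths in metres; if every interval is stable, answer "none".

194–197 m

Evaluate Δρ/ρ₀ = −αΔT + βΔS across each adjacent pair:
  74–194 m: −αΔT+βΔS = −(1.9 × 10⁻⁴)(-3.3)+(7.9 × 10⁻⁴)(+0.44) = 9.7 × 10⁻⁴ → stable
  194–197 m: −αΔT+βΔS = −(1.9 × 10⁻⁴)(+4.8)+(7.9 × 10⁻⁴)(-0.57) = -1.4 × 10⁻³ → UNSTABLE
  197–254 m: −αΔT+βΔS = −(1.9 × 10⁻⁴)(-11.6)+(7.9 × 10⁻⁴)(+0.66) = 2.7 × 10⁻³ → stable
The 194–197 m interval has Δρ < 0: lighter water underlies denser water.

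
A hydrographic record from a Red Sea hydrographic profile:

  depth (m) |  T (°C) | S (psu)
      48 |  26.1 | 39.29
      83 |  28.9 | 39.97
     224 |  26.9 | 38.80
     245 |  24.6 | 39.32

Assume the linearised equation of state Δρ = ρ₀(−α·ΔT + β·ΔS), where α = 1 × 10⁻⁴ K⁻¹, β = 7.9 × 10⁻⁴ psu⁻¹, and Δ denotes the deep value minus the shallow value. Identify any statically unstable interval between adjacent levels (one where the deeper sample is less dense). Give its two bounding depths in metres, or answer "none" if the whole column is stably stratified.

Evaluate Δρ/ρ₀ = −αΔT + βΔS across each adjacent pair:
  48–83 m: −αΔT+βΔS = −(1 × 10⁻⁴)(+2.8)+(7.9 × 10⁻⁴)(+0.68) = 2.6 × 10⁻⁴ → stable
  83–224 m: −αΔT+βΔS = −(1 × 10⁻⁴)(-2.0)+(7.9 × 10⁻⁴)(-1.17) = -7.2 × 10⁻⁴ → UNSTABLE
  224–245 m: −αΔT+βΔS = −(1 × 10⁻⁴)(-2.3)+(7.9 × 10⁻⁴)(+0.52) = 6.4 × 10⁻⁴ → stable
The 83–224 m interval has Δρ < 0: lighter water underlies denser water.

83–224 m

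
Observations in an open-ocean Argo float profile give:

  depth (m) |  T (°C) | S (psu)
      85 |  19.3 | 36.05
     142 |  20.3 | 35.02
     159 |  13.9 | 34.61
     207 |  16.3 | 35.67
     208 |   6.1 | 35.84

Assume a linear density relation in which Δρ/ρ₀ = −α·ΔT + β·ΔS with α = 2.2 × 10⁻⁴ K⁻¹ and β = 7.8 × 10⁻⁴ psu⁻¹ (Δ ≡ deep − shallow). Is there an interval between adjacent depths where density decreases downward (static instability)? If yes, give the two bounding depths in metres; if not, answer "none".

Evaluate Δρ/ρ₀ = −αΔT + βΔS across each adjacent pair:
  85–142 m: −αΔT+βΔS = −(2.2 × 10⁻⁴)(+1.0)+(7.8 × 10⁻⁴)(-1.03) = -1.0 × 10⁻³ → UNSTABLE
  142–159 m: −αΔT+βΔS = −(2.2 × 10⁻⁴)(-6.4)+(7.8 × 10⁻⁴)(-0.41) = 1.1 × 10⁻³ → stable
  159–207 m: −αΔT+βΔS = −(2.2 × 10⁻⁴)(+2.4)+(7.8 × 10⁻⁴)(+1.06) = 3.0 × 10⁻⁴ → stable
  207–208 m: −αΔT+βΔS = −(2.2 × 10⁻⁴)(-10.2)+(7.8 × 10⁻⁴)(+0.17) = 2.4 × 10⁻³ → stable
The 85–142 m interval has Δρ < 0: lighter water underlies denser water.

85–142 m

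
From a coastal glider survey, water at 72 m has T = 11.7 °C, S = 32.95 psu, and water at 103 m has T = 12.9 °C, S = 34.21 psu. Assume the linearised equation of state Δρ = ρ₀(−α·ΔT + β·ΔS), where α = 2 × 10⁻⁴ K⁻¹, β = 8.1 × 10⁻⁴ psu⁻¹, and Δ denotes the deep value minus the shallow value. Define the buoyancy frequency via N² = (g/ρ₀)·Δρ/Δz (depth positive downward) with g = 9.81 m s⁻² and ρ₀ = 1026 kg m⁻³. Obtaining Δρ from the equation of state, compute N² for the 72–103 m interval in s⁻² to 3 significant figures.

ΔT = +1.2 K, ΔS = +1.26 psu (deep − shallow).
Δρ/ρ₀ = −αΔT + βΔS = -2.40 × 10⁻⁴ + 1.0206 × 10⁻³ = 7.806 × 10⁻⁴, so Δρ ≈ 0.8009 kg m⁻³.
N² = (g/ρ₀)·Δρ/Δz = g·(Δρ/ρ₀)/Δz = 9.81 × 7.806 × 10⁻⁴ / 31 = 2.4702 × 10⁻⁴ s⁻² ≈ 2.47 × 10⁻⁴ s⁻².

2.47 × 10⁻⁴ s⁻²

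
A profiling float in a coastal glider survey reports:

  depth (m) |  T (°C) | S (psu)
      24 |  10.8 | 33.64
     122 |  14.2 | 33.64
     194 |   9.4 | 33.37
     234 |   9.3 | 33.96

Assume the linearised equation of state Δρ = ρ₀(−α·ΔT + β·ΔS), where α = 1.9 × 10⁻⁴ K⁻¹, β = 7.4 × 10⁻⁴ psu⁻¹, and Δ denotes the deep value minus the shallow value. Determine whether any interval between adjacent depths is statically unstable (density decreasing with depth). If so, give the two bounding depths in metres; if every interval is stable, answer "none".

Evaluate Δρ/ρ₀ = −αΔT + βΔS across each adjacent pair:
  24–122 m: −αΔT+βΔS = −(1.9 × 10⁻⁴)(+3.4)+(7.4 × 10⁻⁴)(+0.00) = -6.5 × 10⁻⁴ → UNSTABLE
  122–194 m: −αΔT+βΔS = −(1.9 × 10⁻⁴)(-4.8)+(7.4 × 10⁻⁴)(-0.27) = 7.1 × 10⁻⁴ → stable
  194–234 m: −αΔT+βΔS = −(1.9 × 10⁻⁴)(-0.1)+(7.4 × 10⁻⁴)(+0.59) = 4.6 × 10⁻⁴ → stable
The 24–122 m interval has Δρ < 0: lighter water underlies denser water.

24–122 m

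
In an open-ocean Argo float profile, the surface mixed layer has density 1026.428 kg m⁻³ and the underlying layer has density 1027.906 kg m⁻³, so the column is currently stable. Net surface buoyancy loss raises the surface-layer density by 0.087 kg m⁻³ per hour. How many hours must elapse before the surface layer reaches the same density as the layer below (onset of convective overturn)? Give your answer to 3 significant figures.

Density deficit of the surface layer: 1027.906 − 1026.428 = 1.478 kg m⁻³.
Required change = 1.478 / 0.087 = 17.0 hours.

17.0 hours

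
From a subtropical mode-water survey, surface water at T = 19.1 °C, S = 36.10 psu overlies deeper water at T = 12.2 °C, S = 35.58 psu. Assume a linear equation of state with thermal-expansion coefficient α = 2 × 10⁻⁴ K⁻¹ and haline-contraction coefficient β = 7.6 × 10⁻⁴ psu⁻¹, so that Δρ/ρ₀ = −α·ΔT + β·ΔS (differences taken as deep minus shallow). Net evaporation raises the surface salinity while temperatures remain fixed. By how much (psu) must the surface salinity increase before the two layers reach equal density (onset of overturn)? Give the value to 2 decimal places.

Neutral buoyancy requires −α(T_deep − T_surf) + β(S_deep − S_surf′) = 0.
S_surf′ = S_deep − (α/β)·ΔT = 35.58 − (2 × 10⁻⁴/7.6 × 10⁻⁴)·(-6.9) = 37.3958 psu.
Increase required: 37.3958 − 36.10 = 1.2958 psu.

1.30 psu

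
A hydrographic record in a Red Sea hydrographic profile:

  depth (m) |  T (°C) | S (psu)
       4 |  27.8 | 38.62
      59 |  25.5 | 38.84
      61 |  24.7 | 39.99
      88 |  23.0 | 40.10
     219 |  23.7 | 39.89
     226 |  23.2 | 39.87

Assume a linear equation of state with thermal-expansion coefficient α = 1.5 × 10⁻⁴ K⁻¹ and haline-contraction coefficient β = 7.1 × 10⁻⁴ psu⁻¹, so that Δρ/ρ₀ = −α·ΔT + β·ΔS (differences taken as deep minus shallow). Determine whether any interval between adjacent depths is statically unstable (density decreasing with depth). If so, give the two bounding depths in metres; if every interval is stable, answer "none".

88–219 m

Evaluate Δρ/ρ₀ = −αΔT + βΔS across each adjacent pair:
  4–59 m: −αΔT+βΔS = −(1.5 × 10⁻⁴)(-2.3)+(7.1 × 10⁻⁴)(+0.22) = 5.0 × 10⁻⁴ → stable
  59–61 m: −αΔT+βΔS = −(1.5 × 10⁻⁴)(-0.8)+(7.1 × 10⁻⁴)(+1.15) = 9.4 × 10⁻⁴ → stable
  61–88 m: −αΔT+βΔS = −(1.5 × 10⁻⁴)(-1.7)+(7.1 × 10⁻⁴)(+0.11) = 3.3 × 10⁻⁴ → stable
  88–219 m: −αΔT+βΔS = −(1.5 × 10⁻⁴)(+0.7)+(7.1 × 10⁻⁴)(-0.21) = -2.5 × 10⁻⁴ → UNSTABLE
  219–226 m: −αΔT+βΔS = −(1.5 × 10⁻⁴)(-0.5)+(7.1 × 10⁻⁴)(-0.02) = 6.1 × 10⁻⁵ → stable
The 88–219 m interval has Δρ < 0: lighter water underlies denser water.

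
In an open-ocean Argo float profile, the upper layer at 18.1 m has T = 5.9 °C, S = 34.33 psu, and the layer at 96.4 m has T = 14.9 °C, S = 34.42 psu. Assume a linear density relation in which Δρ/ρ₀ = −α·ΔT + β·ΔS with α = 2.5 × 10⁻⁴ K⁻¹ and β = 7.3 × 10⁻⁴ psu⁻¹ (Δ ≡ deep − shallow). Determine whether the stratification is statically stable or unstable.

unstable

ΔT = 14.9 − 5.9 = +9.0 K and ΔS = 34.42 − 34.33 = +0.09 psu (deep − shallow).
−αΔT = -2.25 × 10⁻³; βΔS = 6.57 × 10⁻⁵; sum Δρ/ρ₀ = -2.1843 × 10⁻³.
Δρ/ρ₀ < 0, so Δρ < 0: deeper water is lighter → statically unstable; the column would overturn.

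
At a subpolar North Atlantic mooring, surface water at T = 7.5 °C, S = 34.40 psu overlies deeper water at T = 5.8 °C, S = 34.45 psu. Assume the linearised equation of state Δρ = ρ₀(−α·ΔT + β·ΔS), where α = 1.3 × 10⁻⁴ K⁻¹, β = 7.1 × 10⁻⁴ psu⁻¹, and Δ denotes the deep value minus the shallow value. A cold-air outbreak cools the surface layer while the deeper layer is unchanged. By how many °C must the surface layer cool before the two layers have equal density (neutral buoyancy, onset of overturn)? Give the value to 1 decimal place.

2.0 °C

Neutral buoyancy requires Δρ = 0, i.e. −α(T_deep − T_surf′) + β(S_deep − S_surf) = 0.
T_surf′ = T_deep − (β/α)·ΔS = 5.8 − (7.1 × 10⁻⁴/1.3 × 10⁻⁴)·(+0.05) = 5.527 °C.
Cooling required: 7.5 − (5.527) = 1.973 °C.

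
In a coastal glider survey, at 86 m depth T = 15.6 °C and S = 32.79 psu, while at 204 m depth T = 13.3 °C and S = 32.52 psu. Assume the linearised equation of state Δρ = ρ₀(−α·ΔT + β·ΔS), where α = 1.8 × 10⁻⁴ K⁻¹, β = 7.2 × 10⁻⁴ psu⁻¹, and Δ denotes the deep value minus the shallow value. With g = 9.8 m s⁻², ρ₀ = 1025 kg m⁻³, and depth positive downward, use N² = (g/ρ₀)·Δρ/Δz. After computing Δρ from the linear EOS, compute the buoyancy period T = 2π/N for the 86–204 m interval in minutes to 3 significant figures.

ΔT = -2.3 K, ΔS = -0.27 psu (deep − shallow).
Δρ/ρ₀ = −αΔT + βΔS = 4.14 × 10⁻⁴ − 1.944 × 10⁻⁴ = 2.196 × 10⁻⁴, so Δρ ≈ 0.2251 kg m⁻³.
N² = (g/ρ₀)·Δρ/Δz = g·(Δρ/ρ₀)/Δz = 9.8 × 2.196 × 10⁻⁴ / 118 = 1.8238 × 10⁻⁵ s⁻².
N = √(1.8238 × 10⁻⁵) = 4.2706 × 10⁻³ rad s⁻¹ → T = 2π/N = 1.4713 × 10³ s = 24.522 min ≈ 24.5 min.

24.5 min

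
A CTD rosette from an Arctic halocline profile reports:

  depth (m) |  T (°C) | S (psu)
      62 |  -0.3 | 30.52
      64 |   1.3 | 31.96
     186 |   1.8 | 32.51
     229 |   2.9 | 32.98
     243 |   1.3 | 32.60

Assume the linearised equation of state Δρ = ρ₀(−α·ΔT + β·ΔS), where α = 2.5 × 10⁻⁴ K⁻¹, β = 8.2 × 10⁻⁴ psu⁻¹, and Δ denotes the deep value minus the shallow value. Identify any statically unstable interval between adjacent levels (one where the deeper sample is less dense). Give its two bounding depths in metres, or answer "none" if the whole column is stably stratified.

none

Evaluate Δρ/ρ₀ = −αΔT + βΔS across each adjacent pair:
  62–64 m: −αΔT+βΔS = −(2.5 × 10⁻⁴)(+1.6)+(8.2 × 10⁻⁴)(+1.44) = 7.8 × 10⁻⁴ → stable
  64–186 m: −αΔT+βΔS = −(2.5 × 10⁻⁴)(+0.5)+(8.2 × 10⁻⁴)(+0.55) = 3.3 × 10⁻⁴ → stable
  186–229 m: −αΔT+βΔS = −(2.5 × 10⁻⁴)(+1.1)+(8.2 × 10⁻⁴)(+0.47) = 1.1 × 10⁻⁴ → stable
  229–243 m: −αΔT+βΔS = −(2.5 × 10⁻⁴)(-1.6)+(8.2 × 10⁻⁴)(-0.38) = 8.8 × 10⁻⁵ → stable
Every interval has Δρ > 0: the column is stably stratified throughout.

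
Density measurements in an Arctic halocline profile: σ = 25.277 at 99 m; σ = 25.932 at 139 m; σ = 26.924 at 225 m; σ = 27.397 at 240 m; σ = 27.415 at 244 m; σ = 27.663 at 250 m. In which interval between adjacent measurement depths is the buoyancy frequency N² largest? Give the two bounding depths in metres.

Compute the density gradient over each adjacent pair:
  99–139 m: Δρ/Δz = 0.655/40 = 0.016 kg m⁻⁴
  139–225 m: Δρ/Δz = 0.992/86 = 0.012 kg m⁻⁴
  225–240 m: Δρ/Δz = 0.473/15 = 0.032 kg m⁻⁴
  240–244 m: Δρ/Δz = 0.018/4 = 4.5 × 10⁻³ kg m⁻⁴
  244–250 m: Δρ/Δz = 0.248/6 = 0.041 kg m⁻⁴
The largest gradient is in the 244–250 m interval — the pycnocline.

244–250 m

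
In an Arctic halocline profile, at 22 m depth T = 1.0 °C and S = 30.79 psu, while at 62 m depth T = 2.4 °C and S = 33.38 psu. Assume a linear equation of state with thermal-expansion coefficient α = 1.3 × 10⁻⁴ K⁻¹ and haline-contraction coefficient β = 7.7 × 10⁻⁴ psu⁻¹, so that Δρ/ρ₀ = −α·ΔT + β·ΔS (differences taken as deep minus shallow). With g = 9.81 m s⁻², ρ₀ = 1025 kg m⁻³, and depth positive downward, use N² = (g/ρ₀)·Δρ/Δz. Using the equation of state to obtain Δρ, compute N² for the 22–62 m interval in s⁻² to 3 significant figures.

ΔT = +1.4 K, ΔS = +2.59 psu (deep − shallow).
Δρ/ρ₀ = −αΔT + βΔS = -1.82 × 10⁻⁴ + 1.9943 × 10⁻³ = 1.8123 × 10⁻³, so Δρ ≈ 1.858 kg m⁻³.
N² = (g/ρ₀)·Δρ/Δz = g·(Δρ/ρ₀)/Δz = 9.81 × 1.8123 × 10⁻³ / 40 = 4.4447 × 10⁻⁴ s⁻² ≈ 4.44 × 10⁻⁴ s⁻².

4.44 × 10⁻⁴ s⁻²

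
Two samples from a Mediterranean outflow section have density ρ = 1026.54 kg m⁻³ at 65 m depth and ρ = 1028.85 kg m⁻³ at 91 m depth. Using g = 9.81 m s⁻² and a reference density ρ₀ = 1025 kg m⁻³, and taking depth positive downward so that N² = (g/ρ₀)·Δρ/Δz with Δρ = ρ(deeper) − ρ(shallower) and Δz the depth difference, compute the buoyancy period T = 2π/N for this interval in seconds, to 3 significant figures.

Δρ = 1028.85 − 1026.54 = 2.31 kg m⁻³ over Δz = 91 − 65 = 26 m.
N² = (9.81/1025) × (2.31/26) = 8.5032 × 10⁻⁴ s⁻².
N = √(8.5032 × 10⁻⁴) = 0.029160 rad s⁻¹, so T = 2π/N = 215.47 s ≈ 215 s.

215 s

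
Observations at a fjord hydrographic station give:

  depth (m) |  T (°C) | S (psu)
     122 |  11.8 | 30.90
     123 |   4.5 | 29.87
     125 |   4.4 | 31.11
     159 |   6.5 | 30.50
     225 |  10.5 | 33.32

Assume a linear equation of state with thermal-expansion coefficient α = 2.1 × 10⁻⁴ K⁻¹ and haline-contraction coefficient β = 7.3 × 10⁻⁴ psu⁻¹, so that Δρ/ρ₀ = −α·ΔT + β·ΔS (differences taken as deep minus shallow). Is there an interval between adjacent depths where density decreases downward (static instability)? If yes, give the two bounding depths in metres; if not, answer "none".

125–159 m

Evaluate Δρ/ρ₀ = −αΔT + βΔS across each adjacent pair:
  122–123 m: −αΔT+βΔS = −(2.1 × 10⁻⁴)(-7.3)+(7.3 × 10⁻⁴)(-1.03) = 7.8 × 10⁻⁴ → stable
  123–125 m: −αΔT+βΔS = −(2.1 × 10⁻⁴)(-0.1)+(7.3 × 10⁻⁴)(+1.24) = 9.3 × 10⁻⁴ → stable
  125–159 m: −αΔT+βΔS = −(2.1 × 10⁻⁴)(+2.1)+(7.3 × 10⁻⁴)(-0.61) = -8.9 × 10⁻⁴ → UNSTABLE
  159–225 m: −αΔT+βΔS = −(2.1 × 10⁻⁴)(+4.0)+(7.3 × 10⁻⁴)(+2.82) = 1.2 × 10⁻³ → stable
The 125–159 m interval has Δρ < 0: lighter water underlies denser water.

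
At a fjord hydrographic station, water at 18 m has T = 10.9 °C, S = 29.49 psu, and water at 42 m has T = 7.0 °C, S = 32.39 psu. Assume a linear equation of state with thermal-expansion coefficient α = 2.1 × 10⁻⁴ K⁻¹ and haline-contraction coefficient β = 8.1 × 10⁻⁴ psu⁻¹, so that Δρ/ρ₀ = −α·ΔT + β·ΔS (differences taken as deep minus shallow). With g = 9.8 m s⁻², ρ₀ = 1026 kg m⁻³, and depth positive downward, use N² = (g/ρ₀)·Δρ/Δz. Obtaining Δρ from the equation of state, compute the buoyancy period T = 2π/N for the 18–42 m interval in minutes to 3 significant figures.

2.91 min

ΔT = -3.9 K, ΔS = +2.90 psu (deep − shallow).
Δρ/ρ₀ = −αΔT + βΔS = 8.19 × 10⁻⁴ + 2.349 × 10⁻³ = 3.168 × 10⁻³, so Δρ ≈ 3.250 kg m⁻³.
N² = (g/ρ₀)·Δρ/Δz = g·(Δρ/ρ₀)/Δz = 9.8 × 3.168 × 10⁻³ / 24 = 1.2936 × 10⁻³ s⁻².
N = √(1.2936 × 10⁻³) = 0.035967 rad s⁻¹ → T = 2π/N = 174.69 s = 2.9115 min ≈ 2.91 min.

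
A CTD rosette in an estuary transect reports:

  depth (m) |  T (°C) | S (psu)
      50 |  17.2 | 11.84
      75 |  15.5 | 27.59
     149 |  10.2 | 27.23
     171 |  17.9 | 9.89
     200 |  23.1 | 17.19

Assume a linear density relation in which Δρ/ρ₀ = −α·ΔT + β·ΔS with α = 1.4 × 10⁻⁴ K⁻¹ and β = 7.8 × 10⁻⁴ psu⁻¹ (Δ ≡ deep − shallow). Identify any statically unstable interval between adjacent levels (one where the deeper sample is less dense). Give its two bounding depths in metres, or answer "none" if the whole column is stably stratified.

Evaluate Δρ/ρ₀ = −αΔT + βΔS across each adjacent pair:
  50–75 m: −αΔT+βΔS = −(1.4 × 10⁻⁴)(-1.7)+(7.8 × 10⁻⁴)(+15.75) = 0.013 → stable
  75–149 m: −αΔT+βΔS = −(1.4 × 10⁻⁴)(-5.3)+(7.8 × 10⁻⁴)(-0.36) = 4.6 × 10⁻⁴ → stable
  149–171 m: −αΔT+βΔS = −(1.4 × 10⁻⁴)(+7.7)+(7.8 × 10⁻⁴)(-17.34) = -0.015 → UNSTABLE
  171–200 m: −αΔT+βΔS = −(1.4 × 10⁻⁴)(+5.2)+(7.8 × 10⁻⁴)(+7.30) = 5.0 × 10⁻³ → stable
The 149–171 m interval has Δρ < 0: lighter water underlies denser water.

149–171 m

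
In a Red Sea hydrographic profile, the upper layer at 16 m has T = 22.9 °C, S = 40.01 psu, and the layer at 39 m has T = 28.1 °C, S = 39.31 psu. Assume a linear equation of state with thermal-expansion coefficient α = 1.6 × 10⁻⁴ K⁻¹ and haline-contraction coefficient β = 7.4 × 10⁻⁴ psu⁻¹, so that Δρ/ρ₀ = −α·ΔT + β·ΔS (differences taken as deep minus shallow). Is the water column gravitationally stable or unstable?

ΔT = 28.1 − 22.9 = +5.2 K and ΔS = 39.31 − 40.01 = -0.70 psu (deep − shallow).
−αΔT = -8.32 × 10⁻⁴; βΔS = -5.18 × 10⁻⁴; sum Δρ/ρ₀ = -1.35 × 10⁻³.
Δρ/ρ₀ < 0, so Δρ < 0: deeper water is lighter → statically unstable; the column would overturn.

unstable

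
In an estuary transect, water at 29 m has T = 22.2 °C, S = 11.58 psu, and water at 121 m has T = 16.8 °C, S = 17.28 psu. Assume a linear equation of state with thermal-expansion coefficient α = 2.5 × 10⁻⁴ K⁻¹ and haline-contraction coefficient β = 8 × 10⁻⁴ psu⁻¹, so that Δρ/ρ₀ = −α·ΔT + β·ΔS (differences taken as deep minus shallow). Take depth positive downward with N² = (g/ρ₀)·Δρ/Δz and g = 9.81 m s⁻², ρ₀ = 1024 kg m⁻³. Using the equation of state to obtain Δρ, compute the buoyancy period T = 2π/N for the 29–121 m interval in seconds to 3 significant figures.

ΔT = -5.4 K, ΔS = +5.70 psu (deep − shallow).
Δρ/ρ₀ = −αΔT + βΔS = 1.35 × 10⁻³ + 4.56 × 10⁻³ = 5.91 × 10⁻³, so Δρ ≈ 6.052 kg m⁻³.
N² = (g/ρ₀)·Δρ/Δz = g·(Δρ/ρ₀)/Δz = 9.81 × 5.91 × 10⁻³ / 92 = 6.3019 × 10⁻⁴ s⁻².
N = √(6.3019 × 10⁻⁴) = 0.025104 rad s⁻¹ → T = 2π/N = 250.29 s ≈ 250 s.

250 s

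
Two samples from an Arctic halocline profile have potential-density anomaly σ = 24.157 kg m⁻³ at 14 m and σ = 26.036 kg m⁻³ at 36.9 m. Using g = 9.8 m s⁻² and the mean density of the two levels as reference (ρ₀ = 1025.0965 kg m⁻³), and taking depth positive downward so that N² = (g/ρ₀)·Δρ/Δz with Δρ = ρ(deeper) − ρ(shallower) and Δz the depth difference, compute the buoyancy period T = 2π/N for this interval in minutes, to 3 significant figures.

3.74 min

Δρ = 1026.036 − 1024.157 = 1.879 kg m⁻³ over Δz = 36.9 − 14 = 22.9 m.
N² = (9.8/1025.0965) × (1.879/22.9) = 7.8443 × 10⁻⁴ s⁻².
N = √(7.8443 × 10⁻⁴) = 0.028008 rad s⁻¹, so T = 2π/N = 224.34 s = 3.7390 min ≈ 3.74 min.
Since Δρ > 0 the layer is stably stratified.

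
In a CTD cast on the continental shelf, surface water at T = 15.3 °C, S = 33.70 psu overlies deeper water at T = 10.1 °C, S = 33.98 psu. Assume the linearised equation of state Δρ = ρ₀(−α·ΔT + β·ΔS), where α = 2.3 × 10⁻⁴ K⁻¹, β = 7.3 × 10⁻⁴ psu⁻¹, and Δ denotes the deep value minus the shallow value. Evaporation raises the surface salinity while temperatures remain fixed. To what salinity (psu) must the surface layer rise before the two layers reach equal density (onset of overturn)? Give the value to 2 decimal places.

Neutral buoyancy requires −α(T_deep − T_surf) + β(S_deep − S_surf′) = 0.
S_surf′ = S_deep − (α/β)·ΔT = 33.98 − (2.3 × 10⁻⁴/7.3 × 10⁻⁴)·(-5.2) = 35.6184 psu.
Increase required: 35.6184 − 33.70 = 1.9184 psu.

35.62 psu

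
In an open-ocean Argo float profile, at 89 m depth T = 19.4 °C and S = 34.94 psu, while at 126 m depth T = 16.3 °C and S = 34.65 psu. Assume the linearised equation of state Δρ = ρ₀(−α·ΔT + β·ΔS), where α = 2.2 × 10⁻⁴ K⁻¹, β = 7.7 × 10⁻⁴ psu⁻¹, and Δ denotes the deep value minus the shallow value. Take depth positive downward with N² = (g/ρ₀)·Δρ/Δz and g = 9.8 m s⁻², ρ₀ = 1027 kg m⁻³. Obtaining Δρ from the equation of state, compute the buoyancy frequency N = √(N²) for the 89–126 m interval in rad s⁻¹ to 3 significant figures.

ΔT = -3.1 K, ΔS = -0.29 psu (deep − shallow).
Δρ/ρ₀ = −αΔT + βΔS = 6.82 × 10⁻⁴ − 2.233 × 10⁻⁴ = 4.587 × 10⁻⁴, so Δρ ≈ 0.4711 kg m⁻³.
N² = (g/ρ₀)·Δρ/Δz = g·(Δρ/ρ₀)/Δz = 9.8 × 4.587 × 10⁻⁴ / 37 = 1.2149 × 10⁻⁴ s⁻².
N = √(1.2149 × 10⁻⁴) = 0.011022 rad s⁻¹ ≈ 0.0110 rad s⁻¹.

0.0110 rad s⁻¹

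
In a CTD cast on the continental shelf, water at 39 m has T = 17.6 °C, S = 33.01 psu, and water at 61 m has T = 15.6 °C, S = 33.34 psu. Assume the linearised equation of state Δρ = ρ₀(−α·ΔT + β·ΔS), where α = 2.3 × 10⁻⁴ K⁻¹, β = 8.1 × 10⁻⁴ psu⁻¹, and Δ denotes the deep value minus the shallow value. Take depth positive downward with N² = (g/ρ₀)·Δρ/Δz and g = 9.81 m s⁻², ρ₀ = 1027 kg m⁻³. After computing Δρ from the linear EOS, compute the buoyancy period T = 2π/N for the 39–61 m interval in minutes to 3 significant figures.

5.81 min

ΔT = -2.0 K, ΔS = +0.33 psu (deep − shallow).
Δρ/ρ₀ = −αΔT + βΔS = 4.60 × 10⁻⁴ + 2.673 × 10⁻⁴ = 7.273 × 10⁻⁴, so Δρ ≈ 0.7469 kg m⁻³.
N² = (g/ρ₀)·Δρ/Δz = g·(Δρ/ρ₀)/Δz = 9.81 × 7.273 × 10⁻⁴ / 22 = 3.2431 × 10⁻⁴ s⁻².
N = √(3.2431 × 10⁻⁴) = 0.018009 rad s⁻¹ → T = 2π/N = 348.89 s = 5.8148 min ≈ 5.81 min.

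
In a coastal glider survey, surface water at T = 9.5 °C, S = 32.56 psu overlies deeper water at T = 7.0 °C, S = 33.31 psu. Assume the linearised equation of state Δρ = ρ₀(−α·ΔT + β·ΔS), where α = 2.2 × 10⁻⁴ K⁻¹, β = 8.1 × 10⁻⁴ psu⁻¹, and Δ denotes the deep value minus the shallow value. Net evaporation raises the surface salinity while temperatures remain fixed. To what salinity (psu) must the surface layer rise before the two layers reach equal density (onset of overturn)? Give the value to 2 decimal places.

Neutral buoyancy requires −α(T_deep − T_surf) + β(S_deep − S_surf′) = 0.
S_surf′ = S_deep − (α/β)·ΔT = 33.31 − (2.2 × 10⁻⁴/8.1 × 10⁻⁴)·(-2.5) = 33.9890 psu.
Increase required: 33.9890 − 32.56 = 1.4290 psu.

33.99 psu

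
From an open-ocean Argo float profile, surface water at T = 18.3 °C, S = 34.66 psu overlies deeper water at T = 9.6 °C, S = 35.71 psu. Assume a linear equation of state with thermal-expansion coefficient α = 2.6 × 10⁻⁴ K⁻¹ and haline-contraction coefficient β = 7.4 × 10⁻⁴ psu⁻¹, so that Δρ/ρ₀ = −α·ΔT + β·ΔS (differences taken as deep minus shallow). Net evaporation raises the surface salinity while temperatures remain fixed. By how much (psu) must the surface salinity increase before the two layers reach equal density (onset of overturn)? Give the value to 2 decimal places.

Neutral buoyancy requires −α(T_deep − T_surf) + β(S_deep − S_surf′) = 0.
S_surf′ = S_deep − (α/β)·ΔT = 35.71 − (2.6 × 10⁻⁴/7.4 × 10⁻⁴)·(-8.7) = 38.7668 psu.
Increase required: 38.7668 − 34.66 = 4.1068 psu.

4.11 psu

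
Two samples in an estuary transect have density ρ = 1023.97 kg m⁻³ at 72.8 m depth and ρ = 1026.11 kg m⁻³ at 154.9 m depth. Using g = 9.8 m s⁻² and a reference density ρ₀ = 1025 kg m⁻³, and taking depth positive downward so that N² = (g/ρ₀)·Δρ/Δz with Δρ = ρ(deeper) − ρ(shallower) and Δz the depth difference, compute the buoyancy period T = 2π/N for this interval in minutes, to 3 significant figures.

Δρ = 1026.11 − 1023.97 = 2.14 kg m⁻³ over Δz = 154.9 − 72.8 = 82.1 m.
N² = (9.8/1025) × (2.14/82.1) = 2.4921 × 10⁻⁴ s⁻².
N = √(2.4921 × 10⁻⁴) = 0.015786 rad s⁻¹, so T = 2π/N = 398.02 s = 6.6337 min ≈ 6.63 min.
N² > 0, so the interval is statically stable.

6.63 min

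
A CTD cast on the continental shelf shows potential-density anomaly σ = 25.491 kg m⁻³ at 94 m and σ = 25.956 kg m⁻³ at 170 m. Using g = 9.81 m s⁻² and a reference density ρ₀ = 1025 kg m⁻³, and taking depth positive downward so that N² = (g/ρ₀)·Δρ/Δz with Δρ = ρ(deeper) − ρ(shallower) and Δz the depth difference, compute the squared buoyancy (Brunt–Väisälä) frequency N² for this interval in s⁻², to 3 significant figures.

5.86 × 10⁻⁵ s⁻²

Δρ = 1025.956 − 1025.491 = 0.465 kg m⁻³ over Δz = 170 − 94 = 76 m.
N² = (9.81/1025) × (0.465/76) = 5.8558 × 10⁻⁵ s⁻² ≈ 5.86 × 10⁻⁵ s⁻².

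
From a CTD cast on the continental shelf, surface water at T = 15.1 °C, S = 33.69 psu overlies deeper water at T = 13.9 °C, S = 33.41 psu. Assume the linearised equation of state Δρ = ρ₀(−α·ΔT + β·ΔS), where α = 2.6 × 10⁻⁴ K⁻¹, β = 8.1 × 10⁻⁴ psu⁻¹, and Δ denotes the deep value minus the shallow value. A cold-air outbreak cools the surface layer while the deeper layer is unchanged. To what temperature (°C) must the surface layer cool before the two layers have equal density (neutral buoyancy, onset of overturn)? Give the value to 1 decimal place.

14.8 °C

Neutral buoyancy requires Δρ = 0, i.e. −α(T_deep − T_surf′) + β(S_deep − S_surf) = 0.
T_surf′ = T_deep − (β/α)·ΔS = 13.9 − (8.1 × 10⁻⁴/2.6 × 10⁻⁴)·(-0.28) = 14.772 °C.
Cooling required: 15.1 − (14.772) = 0.328 °C.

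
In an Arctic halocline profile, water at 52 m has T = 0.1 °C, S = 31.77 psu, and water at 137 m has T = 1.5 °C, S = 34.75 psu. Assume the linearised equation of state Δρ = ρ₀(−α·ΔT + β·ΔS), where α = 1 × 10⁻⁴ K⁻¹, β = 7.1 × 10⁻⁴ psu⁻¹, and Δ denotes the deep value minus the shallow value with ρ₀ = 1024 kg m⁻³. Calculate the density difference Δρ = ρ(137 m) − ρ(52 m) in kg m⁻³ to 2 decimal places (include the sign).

+2.02 kg m⁻³

ΔT = +1.4 K, ΔS = +2.98 psu (deep − shallow).
Δρ/ρ₀ = −(1 × 10⁻⁴)(+1.4) + (7.1 × 10⁻⁴)(+2.98) = 1.9758 × 10⁻³.
Δρ = 1024 × (1.9758 × 10⁻³) = +2.02 kg m⁻³.
Positive Δρ: denser below, stable.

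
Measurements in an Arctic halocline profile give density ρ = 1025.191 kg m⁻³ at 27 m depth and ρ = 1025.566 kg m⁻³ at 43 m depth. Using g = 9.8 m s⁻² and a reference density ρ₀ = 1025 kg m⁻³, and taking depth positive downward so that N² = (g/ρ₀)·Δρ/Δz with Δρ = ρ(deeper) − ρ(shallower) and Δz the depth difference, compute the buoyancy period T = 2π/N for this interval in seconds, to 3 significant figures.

420 s

Δρ = 1025.566 − 1025.191 = 0.375 kg m⁻³ over Δz = 43 − 27 = 16 m.
N² = (9.8/1025) × (0.375/16) = 2.2409 × 10⁻⁴ s⁻².
N = √(2.2409 × 10⁻⁴) = 0.014970 rad s⁻¹, so T = 2π/N = 419.72 s ≈ 420 s.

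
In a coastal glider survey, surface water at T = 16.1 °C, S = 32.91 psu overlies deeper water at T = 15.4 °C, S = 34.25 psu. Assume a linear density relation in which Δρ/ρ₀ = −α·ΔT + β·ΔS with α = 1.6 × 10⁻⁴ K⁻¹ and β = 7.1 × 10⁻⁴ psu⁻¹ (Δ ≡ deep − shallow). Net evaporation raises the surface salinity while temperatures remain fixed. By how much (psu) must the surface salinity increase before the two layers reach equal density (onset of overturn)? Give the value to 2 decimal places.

1.50 psu

Neutral buoyancy requires −α(T_deep − T_surf) + β(S_deep − S_surf′) = 0.
S_surf′ = S_deep − (α/β)·ΔT = 34.25 − (1.6 × 10⁻⁴/7.1 × 10⁻⁴)·(-0.7) = 34.4077 psu.
Increase required: 34.4077 − 32.91 = 1.4977 psu.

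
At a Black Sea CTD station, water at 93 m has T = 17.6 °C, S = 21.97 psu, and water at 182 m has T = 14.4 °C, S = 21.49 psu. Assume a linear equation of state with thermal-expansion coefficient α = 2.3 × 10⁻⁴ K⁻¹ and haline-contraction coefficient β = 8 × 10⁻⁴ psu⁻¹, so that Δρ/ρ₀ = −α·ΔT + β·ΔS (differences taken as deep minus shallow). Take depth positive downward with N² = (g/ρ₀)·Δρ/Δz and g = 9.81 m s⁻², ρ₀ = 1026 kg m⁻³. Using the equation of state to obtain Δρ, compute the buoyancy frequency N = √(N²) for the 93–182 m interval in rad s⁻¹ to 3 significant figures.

ΔT = -3.2 K, ΔS = -0.48 psu (deep − shallow).
Δρ/ρ₀ = −αΔT + βΔS = 7.36 × 10⁻⁴ − 3.84 × 10⁻⁴ = 3.52 × 10⁻⁴, so Δρ ≈ 0.3612 kg m⁻³.
N² = (g/ρ₀)·Δρ/Δz = g·(Δρ/ρ₀)/Δz = 9.81 × 3.52 × 10⁻⁴ / 89 = 3.8799 × 10⁻⁵ s⁻².
N = √(3.8799 × 10⁻⁵) = 6.2289 × 10⁻³ rad s⁻¹ ≈ 6.23 × 10⁻³ rad s⁻¹.

6.23 × 10⁻³ rad s⁻¹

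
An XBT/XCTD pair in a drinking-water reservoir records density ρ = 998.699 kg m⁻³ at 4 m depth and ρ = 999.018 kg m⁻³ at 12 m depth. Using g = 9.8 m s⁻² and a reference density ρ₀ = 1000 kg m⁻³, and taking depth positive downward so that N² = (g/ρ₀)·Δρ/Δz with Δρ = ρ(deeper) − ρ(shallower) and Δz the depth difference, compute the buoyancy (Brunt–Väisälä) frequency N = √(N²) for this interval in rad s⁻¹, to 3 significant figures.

Δρ = 999.018 − 998.699 = 0.319 kg m⁻³ over Δz = 12 − 4 = 8 m.
N² = (9.8/1000) × (0.319/8) = 3.9078 × 10⁻⁴ s⁻².
N = √(3.9078 × 10⁻⁴) = 0.019768 rad s⁻¹ ≈ 0.0198 rad s⁻¹.
A positive N² confirms static stability across the interval.

0.0198 rad s⁻¹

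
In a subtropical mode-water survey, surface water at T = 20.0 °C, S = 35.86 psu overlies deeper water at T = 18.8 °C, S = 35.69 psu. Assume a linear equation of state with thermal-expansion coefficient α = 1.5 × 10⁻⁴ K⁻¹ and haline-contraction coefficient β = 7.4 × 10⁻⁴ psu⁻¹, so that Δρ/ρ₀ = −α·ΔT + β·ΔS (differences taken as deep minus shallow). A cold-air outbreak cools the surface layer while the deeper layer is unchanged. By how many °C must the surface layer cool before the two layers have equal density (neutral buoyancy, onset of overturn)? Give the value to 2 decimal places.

0.36 °C

Neutral buoyancy requires Δρ = 0, i.e. −α(T_deep − T_surf′) + β(S_deep − S_surf) = 0.
T_surf′ = T_deep − (β/α)·ΔS = 18.8 − (7.4 × 10⁻⁴/1.5 × 10⁻⁴)·(-0.17) = 19.6387 °C.
Cooling required: 20.0 − (19.6387) = 0.3613 °C.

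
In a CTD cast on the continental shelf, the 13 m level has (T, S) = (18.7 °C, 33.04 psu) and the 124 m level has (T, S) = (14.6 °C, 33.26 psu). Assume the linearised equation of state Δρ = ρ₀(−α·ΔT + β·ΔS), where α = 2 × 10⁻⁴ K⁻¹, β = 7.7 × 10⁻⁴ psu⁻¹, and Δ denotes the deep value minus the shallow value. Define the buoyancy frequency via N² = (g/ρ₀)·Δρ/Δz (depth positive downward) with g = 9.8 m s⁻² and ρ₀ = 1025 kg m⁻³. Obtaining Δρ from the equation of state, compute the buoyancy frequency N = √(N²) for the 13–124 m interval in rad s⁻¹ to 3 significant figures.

ΔT = -4.1 K, ΔS = +0.22 psu (deep − shallow).
Δρ/ρ₀ = −αΔT + βΔS = 8.20 × 10⁻⁴ + 1.694 × 10⁻⁴ = 9.894 × 10⁻⁴, so Δρ ≈ 1.014 kg m⁻³.
N² = (g/ρ₀)·Δρ/Δz = g·(Δρ/ρ₀)/Δz = 9.8 × 9.894 × 10⁻⁴ / 111 = 8.7352 × 10⁻⁵ s⁻².
N = √(8.7352 × 10⁻⁵) = 9.3462 × 10⁻³ rad s⁻¹ ≈ 9.35 × 10⁻³ rad s⁻¹.

9.35 × 10⁻³ rad s⁻¹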